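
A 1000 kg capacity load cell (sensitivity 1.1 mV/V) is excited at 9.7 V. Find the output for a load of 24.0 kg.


Vout = rated_output * Vex * (load / capacity).
Vout = 1.1 * 9.7 * (24.0 / 1000)
Vout = 1.1 * 9.7 * 0.024
Vout = 0.256 mV

0.256 mV


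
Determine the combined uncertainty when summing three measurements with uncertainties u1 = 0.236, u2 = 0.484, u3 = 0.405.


For a sum of independent quantities, uc = sqrt(u1^2 + u2^2 + u3^2).
uc = sqrt(0.236^2 + 0.484^2 + 0.405^2)
uc = sqrt(0.055696 + 0.234256 + 0.164025)
uc = 0.6738

0.6738


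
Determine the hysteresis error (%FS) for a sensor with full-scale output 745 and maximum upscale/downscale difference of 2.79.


Hysteresis = (max difference / full scale) * 100%.
H = (2.79 / 745) * 100
H = 0.374 %FS

0.374 %FS


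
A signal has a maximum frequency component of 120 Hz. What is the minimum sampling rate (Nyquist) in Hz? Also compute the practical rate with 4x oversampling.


By Nyquist theorem, fs_min = 2 * fmax.
fs_min = 2 * 120 = 240 Hz
Practical rate = 4 * fs_min = 4 * 240 = 960 Hz

fs_min = 240 Hz, fs_practical = 960 Hz


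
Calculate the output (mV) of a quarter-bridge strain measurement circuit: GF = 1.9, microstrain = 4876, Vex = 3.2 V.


Quarter bridge output: Vout = (GF * epsilon * Vex) / 4.
Vout = (1.9 * 4876e-6 * 3.2) / 4
Vout = 0.02964608 / 4 V
Vout = 0.00741152 V = 7.4115 mV

7.4115 mV


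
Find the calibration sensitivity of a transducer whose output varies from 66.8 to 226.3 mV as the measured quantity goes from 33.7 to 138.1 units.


Sensitivity = (y2 - y1) / (x2 - x1).
S = (226.3 - 66.8) / (138.1 - 33.7)
S = 159.5 / 104.4
S = 1.5278 mV/unit

1.5278 mV/unit


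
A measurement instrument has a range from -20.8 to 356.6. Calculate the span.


Span = upper range - lower range.
Span = 356.6 - (-20.8)
Span = 377.4

377.4


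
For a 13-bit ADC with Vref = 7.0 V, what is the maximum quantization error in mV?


The maximum quantization error is +/- LSB/2.
LSB = Vref / 2^n = 7.0 / 8192 = 0.00085449 V
Max error = LSB / 2 = 0.00085449 / 2 = 0.00042725 V
Max error = 0.4272 mV

0.4272 mV


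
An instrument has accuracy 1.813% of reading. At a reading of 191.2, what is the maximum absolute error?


Absolute error = (accuracy% / 100) * reading.
Error = (1.813 / 100) * 191.2
Error = 0.01813 * 191.2
Error = 3.4665

3.4665


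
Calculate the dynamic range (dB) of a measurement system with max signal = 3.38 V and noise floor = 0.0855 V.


Dynamic range = 20 * log10(Vmax / Vnoise).
DR = 20 * log10(3.38 / 0.0855)
DR = 20 * log10(39.53)
DR = 31.94 dB

31.94 dB


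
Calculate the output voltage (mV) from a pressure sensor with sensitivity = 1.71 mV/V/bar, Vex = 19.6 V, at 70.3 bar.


Output = sensitivity * Vex * P.
Vout = 1.71 * 19.6 * 70.3
Vout = 33.516 * 70.3
Vout = 2356.17 mV

2356.17 mV


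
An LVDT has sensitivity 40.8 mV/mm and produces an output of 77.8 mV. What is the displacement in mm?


Displacement = Vout / sensitivity.
d = 77.8 / 40.8
d = 1.907 mm

1.907 mm


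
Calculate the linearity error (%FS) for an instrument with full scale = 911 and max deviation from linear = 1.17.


Linearity error = (max deviation / full scale) * 100%.
Linearity = (1.17 / 911) * 100
Linearity = 0.128 %FS

0.128 %FS


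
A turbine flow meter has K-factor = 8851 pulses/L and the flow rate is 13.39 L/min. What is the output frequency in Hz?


Frequency = K * Q / 60 (converting L/min to L/s).
f = 8851 * 13.39 / 60
f = 118514.89 / 60
f = 1975.25 Hz

1975.25 Hz


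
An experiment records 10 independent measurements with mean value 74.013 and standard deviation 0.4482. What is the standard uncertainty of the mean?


The standard uncertainty for Type A evaluation is u = s / sqrt(n).
u = 0.4482 / sqrt(10)
u = 0.4482 / 3.1623
u = 0.1417

0.1417


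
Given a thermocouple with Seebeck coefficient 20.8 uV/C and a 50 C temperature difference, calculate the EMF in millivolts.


The thermocouple output V = sensitivity * dT.
V = 20.8 uV/C * 50 C
V = 1040.0 uV
V = 1.04 mV

1.04 mV


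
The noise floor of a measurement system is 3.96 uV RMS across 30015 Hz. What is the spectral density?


Noise spectral density = Vrms / sqrt(BW).
NSD = 3.96 / sqrt(30015)
NSD = 3.96 / 173.2484
NSD = 0.0229 uV/sqrt(Hz)

0.0229 uV/sqrt(Hz)


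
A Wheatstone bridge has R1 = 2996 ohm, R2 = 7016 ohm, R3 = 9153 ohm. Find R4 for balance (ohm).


At balance: R1*R4 = R2*R3, so R4 = R2*R3/R1.
R4 = 7016 * 9153 / 2996
R4 = 64217448 / 2996
R4 = 21434.4 ohm

21434.4 ohm


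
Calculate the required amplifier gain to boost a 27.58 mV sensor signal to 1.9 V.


Gain = Vout / Vin (converting to same units).
G = 1.9 V / 27.58 mV
G = 1900.0 mV / 27.58 mV
G = 68.89

68.89


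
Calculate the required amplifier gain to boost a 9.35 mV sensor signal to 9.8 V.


Gain = Vout / Vin (converting to same units).
G = 9.8 V / 9.35 mV
G = 9800.0 mV / 9.35 mV
G = 1048.13

1048.13


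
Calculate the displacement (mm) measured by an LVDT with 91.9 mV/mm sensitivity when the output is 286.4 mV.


Displacement = Vout / sensitivity.
d = 286.4 / 91.9
d = 3.116 mm

3.116 mm


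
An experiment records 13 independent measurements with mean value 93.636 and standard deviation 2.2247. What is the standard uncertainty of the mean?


The standard uncertainty for Type A evaluation is u = s / sqrt(n).
u = 2.2247 / sqrt(13)
u = 2.2247 / 3.6056
u = 0.617

0.617


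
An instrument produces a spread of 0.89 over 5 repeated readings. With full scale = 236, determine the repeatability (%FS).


Repeatability = (spread / full scale) * 100%.
R = (0.89 / 236) * 100
R = 0.377 %FS

0.377 %FS


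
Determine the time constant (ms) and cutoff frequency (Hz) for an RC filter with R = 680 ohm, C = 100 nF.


Time constant: tau = R * C.
tau = 680 * 1.00e-07 = 6.8e-05 s
tau = 0.068 ms
Cutoff frequency: fc = 1 / (2*pi*R*C).
fc = 1 / (2*pi*6.8e-05) = 2340.51 Hz

tau = 0.068 ms, fc = 2340.51 Hz


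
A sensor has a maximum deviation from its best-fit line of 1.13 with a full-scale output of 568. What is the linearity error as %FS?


Linearity error = (max deviation / full scale) * 100%.
Linearity = (1.13 / 568) * 100
Linearity = 0.199 %FS

0.199 %FS


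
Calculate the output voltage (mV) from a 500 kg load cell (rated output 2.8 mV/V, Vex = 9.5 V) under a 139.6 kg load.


Vout = rated_output * Vex * (load / capacity).
Vout = 2.8 * 9.5 * (139.6 / 500)
Vout = 2.8 * 9.5 * 0.2792
Vout = 7.427 mV

7.427 mV


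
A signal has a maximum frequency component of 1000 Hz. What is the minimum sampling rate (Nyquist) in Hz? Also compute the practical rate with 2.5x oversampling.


By Nyquist theorem, fs_min = 2 * fmax.
fs_min = 2 * 1000 = 2000 Hz
Practical rate = 2.5 * fs_min = 2.5 * 2000 = 5000 Hz

fs_min = 2000 Hz, fs_practical = 5000 Hz


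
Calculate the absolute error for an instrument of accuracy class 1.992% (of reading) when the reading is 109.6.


Absolute error = (accuracy% / 100) * reading.
Error = (1.992 / 100) * 109.6
Error = 0.01992 * 109.6
Error = 2.1832

2.1832


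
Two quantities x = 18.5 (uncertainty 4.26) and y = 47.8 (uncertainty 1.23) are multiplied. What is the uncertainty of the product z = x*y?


For a product z = x*y, the relative uncertainty is:
uz/z = sqrt((ux/x)^2 + (uy/y)^2)
Relative uncertainties: ux/x = 4.26/18.5 = 0.23027
uy/y = 1.23/47.8 = 0.025732
z = 18.5 * 47.8 = 884.3
uz = 884.3 * sqrt(0.23027^2 + 0.025732^2) = 204.895

204.895


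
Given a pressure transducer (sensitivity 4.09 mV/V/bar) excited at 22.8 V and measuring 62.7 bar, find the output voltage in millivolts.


Output = sensitivity * Vex * P.
Vout = 4.09 * 22.8 * 62.7
Vout = 93.252 * 62.7
Vout = 5846.9 mV

5846.9 mV


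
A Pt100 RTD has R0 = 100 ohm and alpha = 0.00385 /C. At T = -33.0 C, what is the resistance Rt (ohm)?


The RTD equation: Rt = R0 * (1 + alpha * T).
Rt = 100 * (1 + 0.00385 * -33.0)
Rt = 100 * (1 + -0.12705)
Rt = 100 * 0.87295
Rt = 87.295 ohm

87.295 ohm


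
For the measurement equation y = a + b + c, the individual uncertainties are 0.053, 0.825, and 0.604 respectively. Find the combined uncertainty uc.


For a sum of independent quantities, uc = sqrt(u1^2 + u2^2 + u3^2).
uc = sqrt(0.053^2 + 0.825^2 + 0.604^2)
uc = sqrt(0.002809 + 0.680625 + 0.364816)
uc = 1.0238

1.0238


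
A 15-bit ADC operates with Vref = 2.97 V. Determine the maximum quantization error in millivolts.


The maximum quantization error is +/- LSB/2.
LSB = Vref / 2^n = 2.97 / 32768 = 9.064e-05 V
Max error = LSB / 2 = 9.064e-05 / 2 = 4.532e-05 V
Max error = 0.0453 mV

0.0453 mV


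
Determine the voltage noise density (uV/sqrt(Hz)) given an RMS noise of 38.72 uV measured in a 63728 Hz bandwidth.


Noise spectral density = Vrms / sqrt(BW).
NSD = 38.72 / sqrt(63728)
NSD = 38.72 / 252.4441
NSD = 0.1534 uV/sqrt(Hz)

0.1534 uV/sqrt(Hz)


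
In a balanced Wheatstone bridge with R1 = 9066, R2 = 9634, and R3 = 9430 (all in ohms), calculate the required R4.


At balance: R1*R4 = R2*R3, so R4 = R2*R3/R1.
R4 = 9634 * 9430 / 9066
R4 = 90848620 / 9066
R4 = 10020.81 ohm

10020.81 ohm


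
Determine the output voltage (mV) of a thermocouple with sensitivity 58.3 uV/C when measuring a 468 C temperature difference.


The thermocouple output V = sensitivity * dT.
V = 58.3 uV/C * 468 C
V = 27284.4 uV
V = 27.284 mV

27.284 mV


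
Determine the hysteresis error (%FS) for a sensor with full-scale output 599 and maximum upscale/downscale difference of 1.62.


Hysteresis = (max difference / full scale) * 100%.
H = (1.62 / 599) * 100
H = 0.27 %FS

0.27 %FS


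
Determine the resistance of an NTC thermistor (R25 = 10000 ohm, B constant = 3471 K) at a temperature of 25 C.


NTC thermistor equation: Rt = R25 * exp(B * (1/T - 1/T25)).
T in Kelvin: 298.15 K, T25 = 298.15 K
1/T - 1/T25 = 1/298.15 - 1/298.15 = 0.0
B * (1/T - 1/T25) = 3471 * 0.0 = 0.0
Rt = 10000 * exp(0.0) = 10000.0 ohm

10000.0 ohm


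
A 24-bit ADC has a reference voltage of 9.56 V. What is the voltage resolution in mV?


The resolution (LSB) of an ADC is Vref / 2^n.
LSB = 9.56 / 2^24
LSB = 9.56 / 16777216
LSB = 5.7e-07 V = 0.00056982 mV

0.00056982 mV


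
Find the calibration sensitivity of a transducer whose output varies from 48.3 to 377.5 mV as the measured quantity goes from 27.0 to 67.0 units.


Sensitivity = (y2 - y1) / (x2 - x1).
S = (377.5 - 48.3) / (67.0 - 27.0)
S = 329.2 / 40.0
S = 8.23 mV/unit

8.23 mV/unit


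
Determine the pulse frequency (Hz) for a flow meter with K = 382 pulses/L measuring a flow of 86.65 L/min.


Frequency = K * Q / 60 (converting L/min to L/s).
f = 382 * 86.65 / 60
f = 33100.3 / 60
f = 551.67 Hz

551.67 Hz


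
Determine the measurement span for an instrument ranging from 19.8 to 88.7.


Span = upper range - lower range.
Span = 88.7 - (19.8)
Span = 68.9

68.9


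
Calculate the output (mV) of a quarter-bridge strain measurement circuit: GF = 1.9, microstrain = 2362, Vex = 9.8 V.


Quarter bridge output: Vout = (GF * epsilon * Vex) / 4.
Vout = (1.9 * 2362e-6 * 9.8) / 4
Vout = 0.04398044 / 4 V
Vout = 0.01099511 V = 10.9951 mV

10.9951 mV


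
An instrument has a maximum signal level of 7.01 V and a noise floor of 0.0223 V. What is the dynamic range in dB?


Dynamic range = 20 * log10(Vmax / Vnoise).
DR = 20 * log10(7.01 / 0.0223)
DR = 20 * log10(314.35)
DR = 49.95 dB

49.95 dB


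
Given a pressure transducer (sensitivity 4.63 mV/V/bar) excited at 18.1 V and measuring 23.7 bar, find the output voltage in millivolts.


Output = sensitivity * Vex * P.
Vout = 4.63 * 18.1 * 23.7
Vout = 83.803 * 23.7
Vout = 1986.13 mV

1986.13 mV


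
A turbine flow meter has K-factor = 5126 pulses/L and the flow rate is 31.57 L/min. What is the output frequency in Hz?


Frequency = K * Q / 60 (converting L/min to L/s).
f = 5126 * 31.57 / 60
f = 161827.82 / 60
f = 2697.13 Hz

2697.13 Hz


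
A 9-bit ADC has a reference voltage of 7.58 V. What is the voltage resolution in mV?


The resolution (LSB) of an ADC is Vref / 2^n.
LSB = 7.58 / 2^9
LSB = 7.58 / 512
LSB = 0.01480469 V = 14.8046875 mV

14.8046875 mV


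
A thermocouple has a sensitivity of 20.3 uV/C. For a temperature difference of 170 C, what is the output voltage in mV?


The thermocouple output V = sensitivity * dT.
V = 20.3 uV/C * 170 C
V = 3451.0 uV
V = 3.451 mV

3.451 mV


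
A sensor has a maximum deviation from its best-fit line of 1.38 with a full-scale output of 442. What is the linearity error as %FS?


Linearity error = (max deviation / full scale) * 100%.
Linearity = (1.38 / 442) * 100
Linearity = 0.312 %FS

0.312 %FS


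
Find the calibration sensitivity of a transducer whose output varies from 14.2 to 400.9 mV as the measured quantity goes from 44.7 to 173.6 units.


Sensitivity = (y2 - y1) / (x2 - x1).
S = (400.9 - 14.2) / (173.6 - 44.7)
S = 386.7 / 128.9
S = 3.0 mV/unit

3.0 mV/unit


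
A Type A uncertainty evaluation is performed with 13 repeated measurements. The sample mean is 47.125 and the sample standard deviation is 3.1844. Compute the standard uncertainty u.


The standard uncertainty for Type A evaluation is u = s / sqrt(n).
u = 3.1844 / sqrt(13)
u = 3.1844 / 3.6056
u = 0.8832

0.8832


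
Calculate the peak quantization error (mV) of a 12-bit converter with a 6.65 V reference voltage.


The maximum quantization error is +/- LSB/2.
LSB = Vref / 2^n = 6.65 / 4096 = 0.00162354 V
Max error = LSB / 2 = 0.00162354 / 2 = 0.00081177 V
Max error = 0.8118 mV

0.8118 mV


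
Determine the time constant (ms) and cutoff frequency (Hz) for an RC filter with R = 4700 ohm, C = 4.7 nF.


Time constant: tau = R * C.
tau = 4700 * 4.70e-09 = 2.209e-05 s
tau = 0.0221 ms
Cutoff frequency: fc = 1 / (2*pi*R*C).
fc = 1 / (2*pi*2.209e-05) = 7204.84 Hz

tau = 0.0221 ms, fc = 7204.84 Hz


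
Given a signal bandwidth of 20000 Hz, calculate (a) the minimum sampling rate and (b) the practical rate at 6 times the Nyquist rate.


By Nyquist theorem, fs_min = 2 * fmax.
fs_min = 2 * 20000 = 40000 Hz
Practical rate = 6 * fs_min = 6 * 40000 = 240000 Hz

fs_min = 40000 Hz, fs_practical = 240000 Hz


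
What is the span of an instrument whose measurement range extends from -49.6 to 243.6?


Span = upper range - lower range.
Span = 243.6 - (-49.6)
Span = 293.2

293.2


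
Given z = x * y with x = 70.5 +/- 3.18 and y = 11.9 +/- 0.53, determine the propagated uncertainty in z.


For a product z = x*y, the relative uncertainty is:
uz/z = sqrt((ux/x)^2 + (uy/y)^2)
Relative uncertainties: ux/x = 3.18/70.5 = 0.045106
uy/y = 0.53/11.9 = 0.044538
z = 70.5 * 11.9 = 839.0
uz = 839.0 * sqrt(0.045106^2 + 0.044538^2) = 53.18

53.18


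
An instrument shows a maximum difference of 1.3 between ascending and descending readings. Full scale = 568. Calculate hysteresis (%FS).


Hysteresis = (max difference / full scale) * 100%.
H = (1.3 / 568) * 100
H = 0.229 %FS

0.229 %FS


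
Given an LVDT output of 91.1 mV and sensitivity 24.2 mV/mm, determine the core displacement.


Displacement = Vout / sensitivity.
d = 91.1 / 24.2
d = 3.764 mm

3.764 mm


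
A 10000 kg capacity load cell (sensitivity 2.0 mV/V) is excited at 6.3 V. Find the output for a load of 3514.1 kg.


Vout = rated_output * Vex * (load / capacity).
Vout = 2.0 * 6.3 * (3514.1 / 10000)
Vout = 2.0 * 6.3 * 0.35141
Vout = 4.428 mV

4.428 mV


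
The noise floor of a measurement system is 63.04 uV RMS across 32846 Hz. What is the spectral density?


Noise spectral density = Vrms / sqrt(BW).
NSD = 63.04 / sqrt(32846)
NSD = 63.04 / 181.2347
NSD = 0.3478 uV/sqrt(Hz)

0.3478 uV/sqrt(Hz)


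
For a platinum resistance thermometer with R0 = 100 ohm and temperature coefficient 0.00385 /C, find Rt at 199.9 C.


The RTD equation: Rt = R0 * (1 + alpha * T).
Rt = 100 * (1 + 0.00385 * 199.9)
Rt = 100 * (1 + 0.769615)
Rt = 100 * 1.769615
Rt = 176.962 ohm

176.962 ohm


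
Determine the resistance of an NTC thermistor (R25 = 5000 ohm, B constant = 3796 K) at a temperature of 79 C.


NTC thermistor equation: Rt = R25 * exp(B * (1/T - 1/T25)).
T in Kelvin: 352.15 K, T25 = 298.15 K
1/T - 1/T25 = 1/352.15 - 1/298.15 = -0.00051432
B * (1/T - 1/T25) = 3796 * -0.00051432 = -1.9523
Rt = 5000 * exp(-1.9523) = 709.7 ohm

709.7 ohm


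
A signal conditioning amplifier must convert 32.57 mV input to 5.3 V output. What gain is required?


Gain = Vout / Vin (converting to same units).
G = 5.3 V / 32.57 mV
G = 5300.0 mV / 32.57 mV
G = 162.73

162.73


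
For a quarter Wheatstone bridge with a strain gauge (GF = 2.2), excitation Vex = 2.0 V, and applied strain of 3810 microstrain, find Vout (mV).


Quarter bridge output: Vout = (GF * epsilon * Vex) / 4.
Vout = (2.2 * 3810e-6 * 2.0) / 4
Vout = 0.016764 / 4 V
Vout = 0.004191 V = 4.191 mV

4.191 mV


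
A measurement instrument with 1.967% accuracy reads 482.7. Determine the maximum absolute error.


Absolute error = (accuracy% / 100) * reading.
Error = (1.967 / 100) * 482.7
Error = 0.01967 * 482.7
Error = 9.4947

9.4947


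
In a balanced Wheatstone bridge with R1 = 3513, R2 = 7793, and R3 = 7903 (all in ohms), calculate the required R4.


At balance: R1*R4 = R2*R3, so R4 = R2*R3/R1.
R4 = 7793 * 7903 / 3513
R4 = 61588079 / 3513
R4 = 17531.48 ohm

17531.48 ohm


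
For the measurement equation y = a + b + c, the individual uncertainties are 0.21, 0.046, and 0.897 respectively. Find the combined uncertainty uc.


For a sum of independent quantities, uc = sqrt(u1^2 + u2^2 + u3^2).
uc = sqrt(0.21^2 + 0.046^2 + 0.897^2)
uc = sqrt(0.0441 + 0.002116 + 0.804609)
uc = 0.9224

0.9224


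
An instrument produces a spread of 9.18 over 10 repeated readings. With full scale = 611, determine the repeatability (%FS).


Repeatability = (spread / full scale) * 100%.
R = (9.18 / 611) * 100
R = 1.502 %FS

1.502 %FS


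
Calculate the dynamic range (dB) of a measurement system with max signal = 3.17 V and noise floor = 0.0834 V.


Dynamic range = 20 * log10(Vmax / Vnoise).
DR = 20 * log10(3.17 / 0.0834)
DR = 20 * log10(38.01)
DR = 31.6 dB

31.6 dB


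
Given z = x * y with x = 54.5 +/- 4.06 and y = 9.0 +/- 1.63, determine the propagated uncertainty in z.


For a product z = x*y, the relative uncertainty is:
uz/z = sqrt((ux/x)^2 + (uy/y)^2)
Relative uncertainties: ux/x = 4.06/54.5 = 0.074495
uy/y = 1.63/9.0 = 0.181111
z = 54.5 * 9.0 = 490.5
uz = 490.5 * sqrt(0.074495^2 + 0.181111^2) = 96.056

96.056


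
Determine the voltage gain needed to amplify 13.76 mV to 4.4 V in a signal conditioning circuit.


Gain = Vout / Vin (converting to same units).
G = 4.4 V / 13.76 mV
G = 4400.0 mV / 13.76 mV
G = 319.77

319.77


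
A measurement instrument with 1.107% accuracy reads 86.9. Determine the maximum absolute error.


Absolute error = (accuracy% / 100) * reading.
Error = (1.107 / 100) * 86.9
Error = 0.01107 * 86.9
Error = 0.962

0.962


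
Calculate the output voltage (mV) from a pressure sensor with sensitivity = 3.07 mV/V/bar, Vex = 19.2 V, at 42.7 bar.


Output = sensitivity * Vex * P.
Vout = 3.07 * 19.2 * 42.7
Vout = 58.944 * 42.7
Vout = 2516.91 mV

2516.91 mV


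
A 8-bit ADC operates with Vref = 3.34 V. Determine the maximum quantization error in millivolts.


The maximum quantization error is +/- LSB/2.
LSB = Vref / 2^n = 3.34 / 256 = 0.01304687 V
Max error = LSB / 2 = 0.01304687 / 2 = 0.00652344 V
Max error = 6.5234 mV

6.5234 mV


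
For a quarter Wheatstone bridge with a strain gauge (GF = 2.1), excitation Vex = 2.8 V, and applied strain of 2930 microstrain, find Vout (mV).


Quarter bridge output: Vout = (GF * epsilon * Vex) / 4.
Vout = (2.1 * 2930e-6 * 2.8) / 4
Vout = 0.0172284 / 4 V
Vout = 0.0043071 V = 4.3071 mV

4.3071 mV


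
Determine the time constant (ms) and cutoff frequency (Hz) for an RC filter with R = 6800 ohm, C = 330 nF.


Time constant: tau = R * C.
tau = 6800 * 3.30e-07 = 0.002244 s
tau = 2.244 ms
Cutoff frequency: fc = 1 / (2*pi*R*C).
fc = 1 / (2*pi*0.002244) = 70.92 Hz

tau = 2.244 ms, fc = 70.92 Hz


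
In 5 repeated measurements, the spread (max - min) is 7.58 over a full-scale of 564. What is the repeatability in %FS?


Repeatability = (spread / full scale) * 100%.
R = (7.58 / 564) * 100
R = 1.344 %FS

1.344 %FS


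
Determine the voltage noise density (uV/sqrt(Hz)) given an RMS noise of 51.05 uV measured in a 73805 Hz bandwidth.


Noise spectral density = Vrms / sqrt(BW).
NSD = 51.05 / sqrt(73805)
NSD = 51.05 / 271.6708
NSD = 0.1879 uV/sqrt(Hz)

0.1879 uV/sqrt(Hz)


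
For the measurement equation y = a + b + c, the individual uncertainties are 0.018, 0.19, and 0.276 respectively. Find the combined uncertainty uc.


For a sum of independent quantities, uc = sqrt(u1^2 + u2^2 + u3^2).
uc = sqrt(0.018^2 + 0.19^2 + 0.276^2)
uc = sqrt(0.000324 + 0.0361 + 0.076176)
uc = 0.3356

0.3356


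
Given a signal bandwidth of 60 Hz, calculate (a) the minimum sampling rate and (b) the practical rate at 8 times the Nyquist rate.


By Nyquist theorem, fs_min = 2 * fmax.
fs_min = 2 * 60 = 120 Hz
Practical rate = 8 * fs_min = 8 * 120 = 960 Hz

fs_min = 120 Hz, fs_practical = 960 Hz


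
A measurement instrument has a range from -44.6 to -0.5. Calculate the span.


Span = upper range - lower range.
Span = -0.5 - (-44.6)
Span = 44.1

44.1


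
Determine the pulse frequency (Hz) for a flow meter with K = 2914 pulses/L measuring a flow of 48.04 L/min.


Frequency = K * Q / 60 (converting L/min to L/s).
f = 2914 * 48.04 / 60
f = 139988.56 / 60
f = 2333.14 Hz

2333.14 Hz


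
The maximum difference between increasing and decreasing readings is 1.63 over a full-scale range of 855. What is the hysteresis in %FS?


Hysteresis = (max difference / full scale) * 100%.
H = (1.63 / 855) * 100
H = 0.191 %FS

0.191 %FS


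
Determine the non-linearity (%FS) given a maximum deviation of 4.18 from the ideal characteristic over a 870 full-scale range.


Linearity error = (max deviation / full scale) * 100%.
Linearity = (4.18 / 870) * 100
Linearity = 0.48 %FS

0.48 %FS


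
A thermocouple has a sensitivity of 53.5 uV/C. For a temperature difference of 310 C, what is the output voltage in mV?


The thermocouple output V = sensitivity * dT.
V = 53.5 uV/C * 310 C
V = 16585.0 uV
V = 16.585 mV

16.585 mV


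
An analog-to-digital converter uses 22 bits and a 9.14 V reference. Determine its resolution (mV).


The resolution (LSB) of an ADC is Vref / 2^n.
LSB = 9.14 / 2^22
LSB = 9.14 / 4194304
LSB = 2.18e-06 V = 0.00217915 mV

0.00217915 mV


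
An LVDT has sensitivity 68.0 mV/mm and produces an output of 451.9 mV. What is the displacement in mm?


Displacement = Vout / sensitivity.
d = 451.9 / 68.0
d = 6.646 mm

6.646 mm


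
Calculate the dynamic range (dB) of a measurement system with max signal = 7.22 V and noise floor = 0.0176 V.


Dynamic range = 20 * log10(Vmax / Vnoise).
DR = 20 * log10(7.22 / 0.0176)
DR = 20 * log10(410.23)
DR = 52.26 dB

52.26 dB


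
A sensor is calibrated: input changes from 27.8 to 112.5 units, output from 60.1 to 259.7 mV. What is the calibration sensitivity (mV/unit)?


Sensitivity = (y2 - y1) / (x2 - x1).
S = (259.7 - 60.1) / (112.5 - 27.8)
S = 199.6 / 84.7
S = 2.3566 mV/unit

2.3566 mV/unit


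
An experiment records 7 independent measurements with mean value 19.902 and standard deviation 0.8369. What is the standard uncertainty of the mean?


The standard uncertainty for Type A evaluation is u = s / sqrt(n).
u = 0.8369 / sqrt(7)
u = 0.8369 / 2.6458
u = 0.3163

0.3163


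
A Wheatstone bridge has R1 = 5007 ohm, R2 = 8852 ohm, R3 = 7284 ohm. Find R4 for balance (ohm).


At balance: R1*R4 = R2*R3, so R4 = R2*R3/R1.
R4 = 8852 * 7284 / 5007
R4 = 64477968 / 5007
R4 = 12877.57 ohm

12877.57 ohm


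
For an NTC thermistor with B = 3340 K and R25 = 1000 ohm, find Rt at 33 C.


NTC thermistor equation: Rt = R25 * exp(B * (1/T - 1/T25)).
T in Kelvin: 306.15 K, T25 = 298.15 K
1/T - 1/T25 = 1/306.15 - 1/298.15 = -8.764e-05
B * (1/T - 1/T25) = 3340 * -8.764e-05 = -0.2927
Rt = 1000 * exp(-0.2927) = 746.2 ohm

746.2 ohm


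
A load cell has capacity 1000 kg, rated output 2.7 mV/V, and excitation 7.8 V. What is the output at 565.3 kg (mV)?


Vout = rated_output * Vex * (load / capacity).
Vout = 2.7 * 7.8 * (565.3 / 1000)
Vout = 2.7 * 7.8 * 0.5653
Vout = 11.905 mV

11.905 mV


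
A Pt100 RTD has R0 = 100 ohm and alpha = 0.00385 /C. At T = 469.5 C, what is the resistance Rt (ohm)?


The RTD equation: Rt = R0 * (1 + alpha * T).
Rt = 100 * (1 + 0.00385 * 469.5)
Rt = 100 * (1 + 1.807575)
Rt = 100 * 2.807575
Rt = 280.757 ohm

280.757 ohm


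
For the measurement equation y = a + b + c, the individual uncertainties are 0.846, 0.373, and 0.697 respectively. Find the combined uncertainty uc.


For a sum of independent quantities, uc = sqrt(u1^2 + u2^2 + u3^2).
uc = sqrt(0.846^2 + 0.373^2 + 0.697^2)
uc = sqrt(0.715716 + 0.139129 + 0.485809)
uc = 1.1579

1.1579


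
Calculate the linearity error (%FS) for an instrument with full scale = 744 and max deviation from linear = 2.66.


Linearity error = (max deviation / full scale) * 100%.
Linearity = (2.66 / 744) * 100
Linearity = 0.358 %FS

0.358 %FS


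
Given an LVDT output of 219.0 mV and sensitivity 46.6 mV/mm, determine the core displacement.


Displacement = Vout / sensitivity.
d = 219.0 / 46.6
d = 4.7 mm

4.7 mm


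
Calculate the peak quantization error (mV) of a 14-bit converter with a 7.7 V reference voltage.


The maximum quantization error is +/- LSB/2.
LSB = Vref / 2^n = 7.7 / 16384 = 0.00046997 V
Max error = LSB / 2 = 0.00046997 / 2 = 0.00023499 V
Max error = 0.235 mV

0.235 mV


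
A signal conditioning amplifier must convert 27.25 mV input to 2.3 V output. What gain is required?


Gain = Vout / Vin (converting to same units).
G = 2.3 V / 27.25 mV
G = 2300.0 mV / 27.25 mV
G = 84.4

84.4


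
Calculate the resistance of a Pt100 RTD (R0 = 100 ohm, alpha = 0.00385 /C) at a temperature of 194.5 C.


The RTD equation: Rt = R0 * (1 + alpha * T).
Rt = 100 * (1 + 0.00385 * 194.5)
Rt = 100 * (1 + 0.748825)
Rt = 100 * 1.748825
Rt = 174.882 ohm

174.882 ohm


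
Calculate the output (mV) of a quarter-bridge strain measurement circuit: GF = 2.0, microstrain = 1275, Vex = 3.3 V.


Quarter bridge output: Vout = (GF * epsilon * Vex) / 4.
Vout = (2.0 * 1275e-6 * 3.3) / 4
Vout = 0.008415 / 4 V
Vout = 0.00210375 V = 2.1037 mV

2.1037 mV


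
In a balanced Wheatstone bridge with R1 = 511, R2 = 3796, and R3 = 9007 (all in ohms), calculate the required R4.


At balance: R1*R4 = R2*R3, so R4 = R2*R3/R1.
R4 = 3796 * 9007 / 511
R4 = 34190572 / 511
R4 = 66909.14 ohm

66909.14 ohm


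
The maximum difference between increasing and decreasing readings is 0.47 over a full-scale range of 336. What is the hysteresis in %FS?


Hysteresis = (max difference / full scale) * 100%.
H = (0.47 / 336) * 100
H = 0.14 %FS

0.14 %FS


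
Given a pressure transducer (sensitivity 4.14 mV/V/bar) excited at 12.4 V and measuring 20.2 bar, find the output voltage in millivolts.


Output = sensitivity * Vex * P.
Vout = 4.14 * 12.4 * 20.2
Vout = 51.336 * 20.2
Vout = 1036.99 mV

1036.99 mV


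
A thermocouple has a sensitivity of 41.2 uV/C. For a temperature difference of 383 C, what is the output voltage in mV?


The thermocouple output V = sensitivity * dT.
V = 41.2 uV/C * 383 C
V = 15779.6 uV
V = 15.78 mV

15.78 mV


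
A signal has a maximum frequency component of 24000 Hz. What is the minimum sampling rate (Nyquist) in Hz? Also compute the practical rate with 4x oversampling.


By Nyquist theorem, fs_min = 2 * fmax.
fs_min = 2 * 24000 = 48000 Hz
Practical rate = 4 * fs_min = 4 * 48000 = 192000 Hz

fs_min = 48000 Hz, fs_practical = 192000 Hz


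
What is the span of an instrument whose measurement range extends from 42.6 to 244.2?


Span = upper range - lower range.
Span = 244.2 - (42.6)
Span = 201.6

201.6


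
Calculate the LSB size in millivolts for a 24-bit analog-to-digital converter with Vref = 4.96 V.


The resolution (LSB) of an ADC is Vref / 2^n.
LSB = 4.96 / 2^24
LSB = 4.96 / 16777216
LSB = 3e-07 V = 0.00029564 mV

0.00029564 mV


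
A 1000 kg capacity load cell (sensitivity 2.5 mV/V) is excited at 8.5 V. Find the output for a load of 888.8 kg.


Vout = rated_output * Vex * (load / capacity).
Vout = 2.5 * 8.5 * (888.8 / 1000)
Vout = 2.5 * 8.5 * 0.8888
Vout = 18.887 mV

18.887 mV


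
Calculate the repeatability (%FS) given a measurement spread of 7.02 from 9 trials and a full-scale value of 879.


Repeatability = (spread / full scale) * 100%.
R = (7.02 / 879) * 100
R = 0.799 %FS

0.799 %FS


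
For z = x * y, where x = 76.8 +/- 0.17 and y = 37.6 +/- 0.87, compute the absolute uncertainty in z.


For a product z = x*y, the relative uncertainty is:
uz/z = sqrt((ux/x)^2 + (uy/y)^2)
Relative uncertainties: ux/x = 0.17/76.8 = 0.002214
uy/y = 0.87/37.6 = 0.023138
z = 76.8 * 37.6 = 2887.7
uz = 2887.7 * sqrt(0.002214^2 + 0.023138^2) = 67.121

67.121


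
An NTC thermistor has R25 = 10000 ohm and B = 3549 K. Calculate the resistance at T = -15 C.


NTC thermistor equation: Rt = R25 * exp(B * (1/T - 1/T25)).
T in Kelvin: 258.15 K, T25 = 298.15 K
1/T - 1/T25 = 1/258.15 - 1/298.15 = 0.0005197
B * (1/T - 1/T25) = 3549 * 0.0005197 = 1.8444
Rt = 10000 * exp(1.8444) = 63244.1 ohm

63244.1 ohm


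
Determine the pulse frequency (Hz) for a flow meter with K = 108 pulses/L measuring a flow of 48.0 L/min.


Frequency = K * Q / 60 (converting L/min to L/s).
f = 108 * 48.0 / 60
f = 5184.0 / 60
f = 86.4 Hz

86.4 Hz


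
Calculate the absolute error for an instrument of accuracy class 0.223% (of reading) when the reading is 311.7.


Absolute error = (accuracy% / 100) * reading.
Error = (0.223 / 100) * 311.7
Error = 0.00223 * 311.7
Error = 0.6951

0.6951


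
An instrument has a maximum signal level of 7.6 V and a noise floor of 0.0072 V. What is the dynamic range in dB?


Dynamic range = 20 * log10(Vmax / Vnoise).
DR = 20 * log10(7.6 / 0.0072)
DR = 20 * log10(1055.56)
DR = 60.47 dB

60.47 dB


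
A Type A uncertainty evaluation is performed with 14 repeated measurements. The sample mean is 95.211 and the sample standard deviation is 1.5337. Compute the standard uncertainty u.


The standard uncertainty for Type A evaluation is u = s / sqrt(n).
u = 1.5337 / sqrt(14)
u = 1.5337 / 3.7417
u = 0.4099

0.4099


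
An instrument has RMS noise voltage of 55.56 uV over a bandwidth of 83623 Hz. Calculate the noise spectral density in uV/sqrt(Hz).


Noise spectral density = Vrms / sqrt(BW).
NSD = 55.56 / sqrt(83623)
NSD = 55.56 / 289.1764
NSD = 0.1921 uV/sqrt(Hz)

0.1921 uV/sqrt(Hz)


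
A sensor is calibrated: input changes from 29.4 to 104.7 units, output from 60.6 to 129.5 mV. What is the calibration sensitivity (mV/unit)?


Sensitivity = (y2 - y1) / (x2 - x1).
S = (129.5 - 60.6) / (104.7 - 29.4)
S = 68.9 / 75.3
S = 0.915 mV/unit

0.915 mV/unit


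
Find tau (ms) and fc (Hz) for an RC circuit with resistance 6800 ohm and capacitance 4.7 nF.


Time constant: tau = R * C.
tau = 6800 * 4.70e-09 = 3.196e-05 s
tau = 0.032 ms
Cutoff frequency: fc = 1 / (2*pi*R*C).
fc = 1 / (2*pi*3.196e-05) = 4979.82 Hz

tau = 0.032 ms, fc = 4979.82 Hz


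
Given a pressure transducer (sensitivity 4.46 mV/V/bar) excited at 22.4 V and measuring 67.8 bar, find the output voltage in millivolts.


Output = sensitivity * Vex * P.
Vout = 4.46 * 22.4 * 67.8
Vout = 99.904 * 67.8
Vout = 6773.49 mV

6773.49 mV


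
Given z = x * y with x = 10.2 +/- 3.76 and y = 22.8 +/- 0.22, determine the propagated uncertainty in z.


For a product z = x*y, the relative uncertainty is:
uz/z = sqrt((ux/x)^2 + (uy/y)^2)
Relative uncertainties: ux/x = 3.76/10.2 = 0.368627
uy/y = 0.22/22.8 = 0.009649
z = 10.2 * 22.8 = 232.6
uz = 232.6 * sqrt(0.368627^2 + 0.009649^2) = 85.757

85.757


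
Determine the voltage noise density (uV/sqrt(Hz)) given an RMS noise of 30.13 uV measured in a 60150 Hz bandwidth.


Noise spectral density = Vrms / sqrt(BW).
NSD = 30.13 / sqrt(60150)
NSD = 30.13 / 245.255
NSD = 0.1229 uV/sqrt(Hz)

0.1229 uV/sqrt(Hz)


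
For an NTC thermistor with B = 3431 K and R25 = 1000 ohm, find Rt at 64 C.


NTC thermistor equation: Rt = R25 * exp(B * (1/T - 1/T25)).
T in Kelvin: 337.15 K, T25 = 298.15 K
1/T - 1/T25 = 1/337.15 - 1/298.15 = -0.00038798
B * (1/T - 1/T25) = 3431 * -0.00038798 = -1.3312
Rt = 1000 * exp(-1.3312) = 264.2 ohm

264.2 ohm


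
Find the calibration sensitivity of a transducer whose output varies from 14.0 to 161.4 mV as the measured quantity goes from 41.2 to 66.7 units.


Sensitivity = (y2 - y1) / (x2 - x1).
S = (161.4 - 14.0) / (66.7 - 41.2)
S = 147.4 / 25.5
S = 5.7804 mV/unit

5.7804 mV/unit


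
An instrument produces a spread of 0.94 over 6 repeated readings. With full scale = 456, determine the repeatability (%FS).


Repeatability = (spread / full scale) * 100%.
R = (0.94 / 456) * 100
R = 0.206 %FS

0.206 %FS


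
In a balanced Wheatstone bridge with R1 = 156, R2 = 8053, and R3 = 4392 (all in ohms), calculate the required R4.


At balance: R1*R4 = R2*R3, so R4 = R2*R3/R1.
R4 = 8053 * 4392 / 156
R4 = 35368776 / 156
R4 = 226722.92 ohm

226722.92 ohm


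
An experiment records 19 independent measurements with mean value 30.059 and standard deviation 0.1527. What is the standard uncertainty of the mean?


The standard uncertainty for Type A evaluation is u = s / sqrt(n).
u = 0.1527 / sqrt(19)
u = 0.1527 / 4.3589
u = 0.035

0.035


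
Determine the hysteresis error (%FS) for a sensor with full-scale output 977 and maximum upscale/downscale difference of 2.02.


Hysteresis = (max difference / full scale) * 100%.
H = (2.02 / 977) * 100
H = 0.207 %FS

0.207 %FS


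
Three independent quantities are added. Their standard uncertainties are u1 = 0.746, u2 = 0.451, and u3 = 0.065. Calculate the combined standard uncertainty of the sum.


For a sum of independent quantities, uc = sqrt(u1^2 + u2^2 + u3^2).
uc = sqrt(0.746^2 + 0.451^2 + 0.065^2)
uc = sqrt(0.556516 + 0.203401 + 0.004225)
uc = 0.8742

0.8742


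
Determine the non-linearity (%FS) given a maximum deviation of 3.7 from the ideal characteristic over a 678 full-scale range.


Linearity error = (max deviation / full scale) * 100%.
Linearity = (3.7 / 678) * 100
Linearity = 0.546 %FS

0.546 %FS


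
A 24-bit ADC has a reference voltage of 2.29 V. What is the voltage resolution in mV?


The resolution (LSB) of an ADC is Vref / 2^n.
LSB = 2.29 / 2^24
LSB = 2.29 / 16777216
LSB = 1.4e-07 V = 0.00013649 mV

0.00013649 mV


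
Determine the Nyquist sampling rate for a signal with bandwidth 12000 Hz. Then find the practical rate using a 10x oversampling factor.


By Nyquist theorem, fs_min = 2 * fmax.
fs_min = 2 * 12000 = 24000 Hz
Practical rate = 10 * fs_min = 10 * 24000 = 240000 Hz

fs_min = 24000 Hz, fs_practical = 240000 Hz


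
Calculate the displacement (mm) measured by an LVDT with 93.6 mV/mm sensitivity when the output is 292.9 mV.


Displacement = Vout / sensitivity.
d = 292.9 / 93.6
d = 3.129 mm

3.129 mm


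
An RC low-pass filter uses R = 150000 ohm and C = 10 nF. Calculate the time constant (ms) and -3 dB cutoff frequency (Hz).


Time constant: tau = R * C.
tau = 150000 * 1.00e-08 = 0.0015 s
tau = 1.5 ms
Cutoff frequency: fc = 1 / (2*pi*R*C).
fc = 1 / (2*pi*0.0015) = 106.1 Hz

tau = 1.5 ms, fc = 106.1 Hz


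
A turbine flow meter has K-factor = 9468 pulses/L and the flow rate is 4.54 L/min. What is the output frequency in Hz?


Frequency = K * Q / 60 (converting L/min to L/s).
f = 9468 * 4.54 / 60
f = 42984.72 / 60
f = 716.41 Hz

716.41 Hz


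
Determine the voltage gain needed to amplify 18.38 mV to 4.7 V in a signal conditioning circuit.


Gain = Vout / Vin (converting to same units).
G = 4.7 V / 18.38 mV
G = 4700.0 mV / 18.38 mV
G = 255.71

255.71


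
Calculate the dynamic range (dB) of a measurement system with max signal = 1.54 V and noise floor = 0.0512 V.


Dynamic range = 20 * log10(Vmax / Vnoise).
DR = 20 * log10(1.54 / 0.0512)
DR = 20 * log10(30.08)
DR = 29.57 dB

29.57 dB


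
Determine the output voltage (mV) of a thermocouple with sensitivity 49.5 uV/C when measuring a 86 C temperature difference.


The thermocouple output V = sensitivity * dT.
V = 49.5 uV/C * 86 C
V = 4257.0 uV
V = 4.257 mV

4.257 mV


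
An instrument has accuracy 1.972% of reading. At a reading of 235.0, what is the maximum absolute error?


Absolute error = (accuracy% / 100) * reading.
Error = (1.972 / 100) * 235.0
Error = 0.01972 * 235.0
Error = 4.6342

4.6342


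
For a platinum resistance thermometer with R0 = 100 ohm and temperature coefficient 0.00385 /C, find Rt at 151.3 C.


The RTD equation: Rt = R0 * (1 + alpha * T).
Rt = 100 * (1 + 0.00385 * 151.3)
Rt = 100 * (1 + 0.582505)
Rt = 100 * 1.582505
Rt = 158.251 ohm

158.251 ohm


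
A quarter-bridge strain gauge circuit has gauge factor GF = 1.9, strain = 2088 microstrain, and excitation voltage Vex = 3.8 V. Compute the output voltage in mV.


Quarter bridge output: Vout = (GF * epsilon * Vex) / 4.
Vout = (1.9 * 2088e-6 * 3.8) / 4
Vout = 0.01507536 / 4 V
Vout = 0.00376884 V = 3.7688 mV

3.7688 mV


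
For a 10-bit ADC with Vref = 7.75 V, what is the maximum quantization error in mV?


The maximum quantization error is +/- LSB/2.
LSB = Vref / 2^n = 7.75 / 1024 = 0.00756836 V
Max error = LSB / 2 = 0.00756836 / 2 = 0.00378418 V
Max error = 3.7842 mV

3.7842 mV


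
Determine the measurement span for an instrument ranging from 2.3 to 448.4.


Span = upper range - lower range.
Span = 448.4 - (2.3)
Span = 446.1

446.1


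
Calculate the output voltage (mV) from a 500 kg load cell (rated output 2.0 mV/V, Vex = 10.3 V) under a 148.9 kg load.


Vout = rated_output * Vex * (load / capacity).
Vout = 2.0 * 10.3 * (148.9 / 500)
Vout = 2.0 * 10.3 * 0.2978
Vout = 6.135 mV

6.135 mV


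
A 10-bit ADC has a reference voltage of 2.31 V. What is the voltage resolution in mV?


The resolution (LSB) of an ADC is Vref / 2^n.
LSB = 2.31 / 2^10
LSB = 2.31 / 1024
LSB = 0.00225586 V = 2.25585938 mV

2.25585938 mV


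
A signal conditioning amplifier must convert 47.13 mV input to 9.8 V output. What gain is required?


Gain = Vout / Vin (converting to same units).
G = 9.8 V / 47.13 mV
G = 9800.0 mV / 47.13 mV
G = 207.94

207.94


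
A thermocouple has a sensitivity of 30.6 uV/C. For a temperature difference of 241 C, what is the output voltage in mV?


The thermocouple output V = sensitivity * dT.
V = 30.6 uV/C * 241 C
V = 7374.6 uV
V = 7.375 mV

7.375 mV


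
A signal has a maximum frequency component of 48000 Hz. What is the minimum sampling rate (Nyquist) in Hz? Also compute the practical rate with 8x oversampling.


By Nyquist theorem, fs_min = 2 * fmax.
fs_min = 2 * 48000 = 96000 Hz
Practical rate = 8 * fs_min = 8 * 96000 = 768000 Hz

fs_min = 96000 Hz, fs_practical = 768000 Hz


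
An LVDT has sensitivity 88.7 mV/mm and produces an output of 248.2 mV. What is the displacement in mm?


Displacement = Vout / sensitivity.
d = 248.2 / 88.7
d = 2.798 mm

2.798 mm


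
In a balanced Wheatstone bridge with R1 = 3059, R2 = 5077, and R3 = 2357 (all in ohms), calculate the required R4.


At balance: R1*R4 = R2*R3, so R4 = R2*R3/R1.
R4 = 5077 * 2357 / 3059
R4 = 11966489 / 3059
R4 = 3911.9 ohm

3911.9 ohm


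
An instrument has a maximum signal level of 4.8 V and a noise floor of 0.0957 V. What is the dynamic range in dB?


Dynamic range = 20 * log10(Vmax / Vnoise).
DR = 20 * log10(4.8 / 0.0957)
DR = 20 * log10(50.16)
DR = 34.01 dB

34.01 dB


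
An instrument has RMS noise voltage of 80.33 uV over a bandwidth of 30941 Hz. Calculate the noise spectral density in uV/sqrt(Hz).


Noise spectral density = Vrms / sqrt(BW).
NSD = 80.33 / sqrt(30941)
NSD = 80.33 / 175.9005
NSD = 0.4567 uV/sqrt(Hz)

0.4567 uV/sqrt(Hz)
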